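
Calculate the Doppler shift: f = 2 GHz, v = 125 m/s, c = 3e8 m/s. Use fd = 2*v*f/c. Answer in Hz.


fd = 2 * 125 * 2000000000.0 / 3e8 = 1666.7 Hz

1666.7 Hz


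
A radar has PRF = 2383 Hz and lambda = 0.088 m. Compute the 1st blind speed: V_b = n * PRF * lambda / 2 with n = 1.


V_blind = 1 * 2383 * 0.088 / 2 = 104.9 m/s

104.9 m/s


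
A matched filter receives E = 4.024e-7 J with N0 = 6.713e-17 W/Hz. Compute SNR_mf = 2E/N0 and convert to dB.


SNR_lin = 2 * 4.024e-7 / 6.713e-17 = 1.199e10
SNR_dB = 10*log10(1.199e10) = 100.8 dB

100.8 dB


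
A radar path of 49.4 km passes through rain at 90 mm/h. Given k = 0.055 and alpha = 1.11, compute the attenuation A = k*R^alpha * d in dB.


gamma = 0.055 * 90^1.11 = 8.120296 dB/km
A = 8.120296 * 49.4 = 401.14 dB

401.14 dB


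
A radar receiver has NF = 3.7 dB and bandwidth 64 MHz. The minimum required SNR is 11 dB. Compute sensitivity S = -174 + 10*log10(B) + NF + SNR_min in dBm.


10*log10(64000000.0) = 78.06
S = -174 + 78.06 + 3.7 + 11 = -81.2 dBm

-81.2 dBm


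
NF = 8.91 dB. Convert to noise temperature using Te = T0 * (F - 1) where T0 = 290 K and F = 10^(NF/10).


NF_lin = 10^(8.91/10) = 7.780366
Te = 290 * (7.780366 - 1) = 1966.3 K

1966.3 K


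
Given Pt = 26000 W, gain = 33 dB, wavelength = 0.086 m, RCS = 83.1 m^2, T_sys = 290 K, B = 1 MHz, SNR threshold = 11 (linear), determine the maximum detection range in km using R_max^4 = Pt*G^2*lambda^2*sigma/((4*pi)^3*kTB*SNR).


G_lin = 10^(33/10) = 1995.262315
R^4 = 26000 * 1995.262315^2 * 0.086^2 * 83.1 / ((4*pi)^3 * 1.38e-23 * 290 * 1000000.0 * 11)
R^4 = 7.28236e20 m^4
R_max = (7.28236e20)^(1/4) = 164273.7 m = 164.3 km

164.3 km


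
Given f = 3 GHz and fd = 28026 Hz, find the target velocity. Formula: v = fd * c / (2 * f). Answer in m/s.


v = 28026 * 3e8 / (2 * 3000000000.0) = 1401.3 m/s

1401.3 m/s


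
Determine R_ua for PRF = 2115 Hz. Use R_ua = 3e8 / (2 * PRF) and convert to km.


R_ua = 3e8 / (2 * 2115) = 70922.0 m = 70.9 km

70.9 km


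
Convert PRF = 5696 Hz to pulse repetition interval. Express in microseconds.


PRI = 1/5696 = 0.0001755618 s = 175.6 us

175.6 us


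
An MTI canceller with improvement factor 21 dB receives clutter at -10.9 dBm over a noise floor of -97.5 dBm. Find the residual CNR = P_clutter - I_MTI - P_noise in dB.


CNR = -10.9 - 21 - (-97.5) = 65.6 dB

65.6 dB


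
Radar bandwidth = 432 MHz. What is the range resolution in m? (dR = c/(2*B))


dR = 3e8 / (2 * 432000000.0) = 0.35 m

0.35 m


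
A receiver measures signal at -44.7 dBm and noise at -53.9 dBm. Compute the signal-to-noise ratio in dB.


SNR = -44.7 - (-53.9) = 9.2 dB

9.2 dB


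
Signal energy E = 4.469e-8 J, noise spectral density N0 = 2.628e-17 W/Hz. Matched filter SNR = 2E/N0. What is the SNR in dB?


SNR_lin = 2 * 4.469e-8 / 2.628e-17 = 3.401e9
SNR_dB = 10*log10(3.401e9) = 95.3 dB

95.3 dB


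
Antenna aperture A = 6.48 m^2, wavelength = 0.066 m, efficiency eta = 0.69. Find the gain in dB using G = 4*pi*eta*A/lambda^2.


G_linear = 4*pi*0.69*6.48/0.066^2 = 12898.7
G_dB = 10*log10(12898.7) = 41.1 dB

41.1 dB


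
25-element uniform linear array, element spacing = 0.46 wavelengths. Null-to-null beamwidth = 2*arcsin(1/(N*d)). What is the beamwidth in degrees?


1/(N*d) = 1/(25*0.46) = 0.086957
BW = 2*arcsin(0.086957) = 10.0 degrees

10.0 degrees


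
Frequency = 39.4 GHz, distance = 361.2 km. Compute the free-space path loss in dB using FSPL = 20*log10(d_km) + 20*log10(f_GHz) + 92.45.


20*log10(361.2) = 51.15
20*log10(39.4) = 31.91
FSPL = 175.5 dB

175.5 dB


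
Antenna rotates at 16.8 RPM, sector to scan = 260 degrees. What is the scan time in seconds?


t = 260 / (16.8 * 360) * 60 = 2.58 s

2.58 s


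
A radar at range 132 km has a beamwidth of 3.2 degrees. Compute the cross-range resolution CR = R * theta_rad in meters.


BW_rad = 0.055850536
CR = 132000 * 0.055850536 = 7372.3 m

7372.3 m


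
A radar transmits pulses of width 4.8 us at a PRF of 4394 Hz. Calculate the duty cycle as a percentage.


DC = 4.8e-6 * 4394 * 100 = 2.11%

2.11%


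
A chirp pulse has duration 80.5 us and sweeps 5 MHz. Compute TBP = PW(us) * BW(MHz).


TBP = 80.5 * 5 = 402.5

402.5


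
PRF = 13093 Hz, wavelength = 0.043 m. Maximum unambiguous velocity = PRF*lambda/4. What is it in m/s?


V_ua = 13093 * 0.043 / 4 = 140.7 m/s

140.7 m/s


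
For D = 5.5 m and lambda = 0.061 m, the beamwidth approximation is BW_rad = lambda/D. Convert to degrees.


BW_rad = 0.061 / 5.5 = 0.011091
BW_deg = 0.64 degrees

0.64 degrees


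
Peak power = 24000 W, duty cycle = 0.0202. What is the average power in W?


P_avg = 24000 * 0.0202 = 484.8 W

484.8 W


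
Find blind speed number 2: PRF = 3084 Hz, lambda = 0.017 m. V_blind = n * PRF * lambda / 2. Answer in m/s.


V_blind = 2 * 3084 * 0.017 / 2 = 52.4 m/s

52.4 m/s


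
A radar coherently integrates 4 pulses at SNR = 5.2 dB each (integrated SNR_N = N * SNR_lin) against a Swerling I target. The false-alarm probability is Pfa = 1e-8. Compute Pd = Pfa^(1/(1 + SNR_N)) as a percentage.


SNR_lin = 10^(5.2/10) = 3.31131
SNR_N = 4 * 3.31131 = 13.24524
1/(1 + SNR_N) = 1/14.24524 = 0.0701989
Pd = (1e-8)^0.0701989 = 0.27442
Pd = 27.4%

27.4%


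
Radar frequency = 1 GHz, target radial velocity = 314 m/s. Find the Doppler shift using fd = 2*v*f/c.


fd = 2 * 314 * 1000000000.0 / 3e8 = 2093.3 Hz

2093.3 Hz


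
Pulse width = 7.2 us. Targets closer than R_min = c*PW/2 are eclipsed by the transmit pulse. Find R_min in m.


R_min = 3e8 * 7.2e-6 / 2 = 1080.0 m

1080.0 m


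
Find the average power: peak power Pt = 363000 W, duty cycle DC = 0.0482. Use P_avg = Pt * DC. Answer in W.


P_avg = 363000 * 0.0482 = 17496.6 W

17496.6 W


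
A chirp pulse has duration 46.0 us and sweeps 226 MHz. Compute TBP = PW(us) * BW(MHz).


TBP = 46.0 * 226 = 10396.0

10396.0


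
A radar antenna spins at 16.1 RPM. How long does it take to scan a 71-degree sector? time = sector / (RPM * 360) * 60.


t = 71 / (16.1 * 360) * 60 = 0.73 s

0.73 s


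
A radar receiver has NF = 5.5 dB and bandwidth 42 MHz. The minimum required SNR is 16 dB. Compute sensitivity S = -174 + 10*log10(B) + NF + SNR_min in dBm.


10*log10(42000000.0) = 76.23
S = -174 + 76.23 + 5.5 + 16 = -76.3 dBm

-76.3 dBm


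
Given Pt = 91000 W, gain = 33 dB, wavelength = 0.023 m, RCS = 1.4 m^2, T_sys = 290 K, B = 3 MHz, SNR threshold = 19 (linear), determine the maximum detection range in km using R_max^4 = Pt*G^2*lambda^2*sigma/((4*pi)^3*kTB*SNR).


G_lin = 10^(33/10) = 1995.262315
R^4 = 91000 * 1995.262315^2 * 0.023^2 * 1.4 / ((4*pi)^3 * 1.38e-23 * 290 * 3000000.0 * 19)
R^4 = 5.92712e17 m^4
R_max = (5.92712e17)^(1/4) = 27746.7 m = 27.7 km

27.7 km


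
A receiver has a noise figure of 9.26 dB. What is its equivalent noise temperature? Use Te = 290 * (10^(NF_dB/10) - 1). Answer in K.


NF_lin = 10^(9.26/10) = 8.433348
Te = 290 * (8.433348 - 1) = 2155.7 K

2155.7 K


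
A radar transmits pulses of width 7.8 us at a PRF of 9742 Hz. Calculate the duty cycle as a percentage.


DC = 7.8e-6 * 9742 * 100 = 7.6%

7.6%


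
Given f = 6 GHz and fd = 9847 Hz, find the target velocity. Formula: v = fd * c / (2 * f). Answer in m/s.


v = 9847 * 3e8 / (2 * 6000000000.0) = 246.2 m/s

246.2 m/s


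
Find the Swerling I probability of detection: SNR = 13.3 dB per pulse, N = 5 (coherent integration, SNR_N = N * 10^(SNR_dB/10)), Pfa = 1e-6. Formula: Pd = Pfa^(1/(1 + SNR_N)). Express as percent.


SNR_lin = 10^(13.3/10) = 21.37962
SNR_N = 5 * 21.37962 = 106.8981
1/(1 + SNR_N) = 1/107.8981 = 0.009268
Pd = (1e-6)^0.009268 = 0.87982
Pd = 88.0%

88.0%


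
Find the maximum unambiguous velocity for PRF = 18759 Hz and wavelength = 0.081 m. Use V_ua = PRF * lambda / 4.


V_ua = 18759 * 0.081 / 4 = 379.9 m/s

379.9 m/s


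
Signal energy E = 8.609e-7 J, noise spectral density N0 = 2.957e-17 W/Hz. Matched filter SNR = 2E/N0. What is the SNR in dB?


SNR_lin = 2 * 8.609e-7 / 2.957e-17 = 5.823e10
SNR_dB = 10*log10(5.823e10) = 107.7 dB

107.7 dB


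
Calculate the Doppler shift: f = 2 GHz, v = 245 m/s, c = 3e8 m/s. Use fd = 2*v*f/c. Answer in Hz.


fd = 2 * 245 * 2000000000.0 / 3e8 = 3266.7 Hz

3266.7 Hz


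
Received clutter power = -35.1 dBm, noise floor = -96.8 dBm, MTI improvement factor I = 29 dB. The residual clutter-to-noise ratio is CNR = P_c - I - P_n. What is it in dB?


CNR = -35.1 - 29 - (-96.8) = 32.7 dB

32.7 dB


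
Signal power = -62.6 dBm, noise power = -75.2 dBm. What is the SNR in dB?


SNR = -62.6 - (-75.2) = 12.6 dB

12.6 dB


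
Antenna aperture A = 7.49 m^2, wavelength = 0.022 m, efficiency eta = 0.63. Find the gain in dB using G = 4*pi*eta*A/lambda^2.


G_linear = 4*pi*0.63*7.49/0.022^2 = 122514.32
G_dB = 10*log10(122514.32) = 50.9 dB

50.9 dB


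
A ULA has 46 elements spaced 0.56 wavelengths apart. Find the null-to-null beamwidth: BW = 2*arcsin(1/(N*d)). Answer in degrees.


1/(N*d) = 1/(46*0.56) = 0.03882
BW = 2*arcsin(0.03882) = 4.4 degrees

4.4 degrees


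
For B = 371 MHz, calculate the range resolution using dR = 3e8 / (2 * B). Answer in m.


dR = 3e8 / (2 * 371000000.0) = 0.4 m

0.4 m


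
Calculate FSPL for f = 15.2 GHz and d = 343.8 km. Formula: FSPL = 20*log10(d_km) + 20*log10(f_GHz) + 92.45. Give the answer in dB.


20*log10(343.8) = 50.73
20*log10(15.2) = 23.64
FSPL = 166.8 dB

166.8 dB


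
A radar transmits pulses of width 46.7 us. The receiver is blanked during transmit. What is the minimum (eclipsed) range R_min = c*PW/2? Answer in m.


R_min = 3e8 * 46.7e-6 / 2 = 7005.0 m

7005.0 m


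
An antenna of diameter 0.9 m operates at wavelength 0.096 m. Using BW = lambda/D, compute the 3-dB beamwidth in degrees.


BW_rad = 0.096 / 0.9 = 0.106667
BW_deg = 6.11 degrees

6.11 degrees


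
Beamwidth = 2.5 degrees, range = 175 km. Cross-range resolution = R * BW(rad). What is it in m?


BW_rad = 0.043633231
CR = 175000 * 0.043633231 = 7635.8 m

7635.8 m


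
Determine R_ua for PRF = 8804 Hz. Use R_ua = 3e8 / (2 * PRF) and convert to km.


R_ua = 3e8 / (2 * 8804) = 17037.7 m = 17.0 km

17.0 km


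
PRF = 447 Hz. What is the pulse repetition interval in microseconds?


PRI = 1/447 = 0.0022371365 s = 2237.1 us

2237.1 us


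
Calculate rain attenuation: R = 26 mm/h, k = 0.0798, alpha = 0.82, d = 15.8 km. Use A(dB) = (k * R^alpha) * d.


gamma = 0.0798 * 26^0.82 = 1.1542 dB/km
A = 1.1542 * 15.8 = 18.24 dB

18.24 dB


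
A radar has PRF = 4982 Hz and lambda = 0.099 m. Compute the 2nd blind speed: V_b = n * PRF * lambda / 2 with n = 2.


V_blind = 2 * 4982 * 0.099 / 2 = 493.2 m/s

493.2 m/s


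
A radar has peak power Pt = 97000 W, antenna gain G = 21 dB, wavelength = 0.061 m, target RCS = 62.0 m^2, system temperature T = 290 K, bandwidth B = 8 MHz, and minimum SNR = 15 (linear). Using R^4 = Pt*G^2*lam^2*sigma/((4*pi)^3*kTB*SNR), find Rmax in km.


G_lin = 10^(21/10) = 125.892541
R^4 = 97000 * 125.892541^2 * 0.061^2 * 62.0 / ((4*pi)^3 * 1.38e-23 * 290 * 8000000.0 * 15)
R^4 = 3.72165e17 m^4
R_max = (3.72165e17)^(1/4) = 24699.3 m = 24.7 km

24.7 km


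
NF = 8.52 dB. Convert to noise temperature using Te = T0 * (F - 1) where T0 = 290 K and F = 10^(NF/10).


NF_lin = 10^(8.52/10) = 7.112135
Te = 290 * (7.112135 - 1) = 1772.5 K

1772.5 K


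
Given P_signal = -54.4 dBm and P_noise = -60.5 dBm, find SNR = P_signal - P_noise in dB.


SNR = -54.4 - (-60.5) = 6.1 dB

6.1 dB


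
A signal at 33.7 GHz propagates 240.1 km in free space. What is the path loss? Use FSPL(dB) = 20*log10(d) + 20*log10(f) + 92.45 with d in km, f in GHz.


20*log10(240.1) = 47.61
20*log10(33.7) = 30.55
FSPL = 170.6 dB

170.6 dB


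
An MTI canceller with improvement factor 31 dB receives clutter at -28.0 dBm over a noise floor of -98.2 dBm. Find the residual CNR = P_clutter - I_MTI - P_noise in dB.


CNR = -28.0 - 31 - (-98.2) = 39.2 dB

39.2 dB


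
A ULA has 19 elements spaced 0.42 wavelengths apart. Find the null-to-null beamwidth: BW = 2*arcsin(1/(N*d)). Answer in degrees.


1/(N*d) = 1/(19*0.42) = 0.125313
BW = 2*arcsin(0.125313) = 14.4 degrees

14.4 degrees


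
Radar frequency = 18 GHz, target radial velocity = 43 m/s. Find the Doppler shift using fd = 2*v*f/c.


fd = 2 * 43 * 18000000000.0 / 3e8 = 5160.0 Hz

5160.0 Hz


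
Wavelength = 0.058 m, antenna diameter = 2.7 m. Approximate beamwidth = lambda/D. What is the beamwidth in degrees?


BW_rad = 0.058 / 2.7 = 0.021481
BW_deg = 1.23 degrees

1.23 degrees


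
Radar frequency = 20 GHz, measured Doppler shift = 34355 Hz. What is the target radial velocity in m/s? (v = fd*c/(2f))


v = 34355 * 3e8 / (2 * 20000000000.0) = 257.7 m/s

257.7 m/s


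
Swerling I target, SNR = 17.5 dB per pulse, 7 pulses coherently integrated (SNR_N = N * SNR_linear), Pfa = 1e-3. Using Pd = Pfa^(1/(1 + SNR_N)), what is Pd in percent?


SNR_lin = 10^(17.5/10) = 56.23413
SNR_N = 7 * 56.23413 = 393.63891
1/(1 + SNR_N) = 1/394.63891 = 0.002534
Pd = (1e-3)^0.002534 = 0.98265
Pd = 98.3%

98.3%


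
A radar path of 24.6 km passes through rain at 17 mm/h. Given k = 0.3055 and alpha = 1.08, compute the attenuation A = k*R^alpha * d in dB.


gamma = 0.3055 * 17^1.08 = 6.514724 dB/km
A = 6.514724 * 24.6 = 160.26 dB

160.26 dB


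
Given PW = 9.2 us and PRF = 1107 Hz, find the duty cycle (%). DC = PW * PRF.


DC = 9.2e-6 * 1107 * 100 = 1.02%

1.02%


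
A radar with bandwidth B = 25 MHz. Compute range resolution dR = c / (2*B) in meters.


dR = 3e8 / (2 * 25000000.0) = 6.0 m

6.0 m


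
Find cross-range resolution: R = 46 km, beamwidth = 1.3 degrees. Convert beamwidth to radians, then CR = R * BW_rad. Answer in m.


BW_rad = 0.02268928
CR = 46000 * 0.02268928 = 1043.7 m

1043.7 m


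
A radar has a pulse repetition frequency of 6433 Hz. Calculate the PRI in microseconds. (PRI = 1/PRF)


PRI = 1/6433 = 0.0001554485 s = 155.4 us

155.4 us


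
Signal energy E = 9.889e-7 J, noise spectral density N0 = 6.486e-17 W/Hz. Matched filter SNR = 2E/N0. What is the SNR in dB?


SNR_lin = 2 * 9.889e-7 / 6.486e-17 = 3.049e10
SNR_dB = 10*log10(3.049e10) = 104.8 dB

104.8 dB


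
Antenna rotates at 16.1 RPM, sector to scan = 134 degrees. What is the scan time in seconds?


t = 134 / (16.1 * 360) * 60 = 1.39 s

1.39 s


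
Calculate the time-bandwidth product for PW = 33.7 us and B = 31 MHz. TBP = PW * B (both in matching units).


TBP = 33.7 * 31 = 1044.7

1044.7


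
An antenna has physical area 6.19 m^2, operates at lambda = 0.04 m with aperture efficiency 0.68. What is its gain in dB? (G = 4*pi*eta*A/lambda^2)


G_linear = 4*pi*0.68*6.19/0.04^2 = 33058.98
G_dB = 10*log10(33058.98) = 45.2 dB

45.2 dB


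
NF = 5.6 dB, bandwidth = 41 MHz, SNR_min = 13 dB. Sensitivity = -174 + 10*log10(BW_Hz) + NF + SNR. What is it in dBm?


10*log10(41000000.0) = 76.13
S = -174 + 76.13 + 5.6 + 13 = -79.3 dBm

-79.3 dBm


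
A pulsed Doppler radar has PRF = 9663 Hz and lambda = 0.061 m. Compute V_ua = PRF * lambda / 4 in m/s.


V_ua = 9663 * 0.061 / 4 = 147.4 m/s

147.4 m/s


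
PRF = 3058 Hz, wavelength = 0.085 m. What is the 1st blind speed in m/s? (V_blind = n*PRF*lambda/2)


V_blind = 1 * 3058 * 0.085 / 2 = 130.0 m/s

130.0 m/s


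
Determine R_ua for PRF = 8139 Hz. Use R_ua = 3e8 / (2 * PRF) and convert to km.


R_ua = 3e8 / (2 * 8139) = 18429.8 m = 18.4 km

18.4 km


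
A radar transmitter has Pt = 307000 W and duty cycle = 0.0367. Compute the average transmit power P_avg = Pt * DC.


P_avg = 307000 * 0.0367 = 11266.9 W

11266.9 W


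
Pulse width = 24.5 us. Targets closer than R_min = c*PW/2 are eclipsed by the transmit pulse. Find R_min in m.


R_min = 3e8 * 24.5e-6 / 2 = 3675.0 m

3675.0 m


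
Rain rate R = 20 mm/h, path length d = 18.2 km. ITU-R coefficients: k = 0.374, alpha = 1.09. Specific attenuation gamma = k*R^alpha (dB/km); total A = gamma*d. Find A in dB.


gamma = 0.374 * 20^1.09 = 9.794771 dB/km
A = 9.794771 * 18.2 = 178.26 dB

178.26 dB


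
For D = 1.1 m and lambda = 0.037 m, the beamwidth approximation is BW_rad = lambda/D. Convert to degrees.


BW_rad = 0.037 / 1.1 = 0.033636
BW_deg = 1.93 degrees

1.93 degrees


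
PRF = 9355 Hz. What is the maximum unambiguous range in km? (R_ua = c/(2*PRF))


R_ua = 3e8 / (2 * 9355) = 16034.2 m = 16.0 km

16.0 km


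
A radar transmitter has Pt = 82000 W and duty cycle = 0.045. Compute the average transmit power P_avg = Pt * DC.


P_avg = 82000 * 0.045 = 3690.0 W

3690.0 W


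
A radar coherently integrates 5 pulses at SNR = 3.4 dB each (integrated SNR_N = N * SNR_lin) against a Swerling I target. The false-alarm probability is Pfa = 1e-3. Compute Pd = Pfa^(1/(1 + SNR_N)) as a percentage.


SNR_lin = 10^(3.4/10) = 2.18776
SNR_N = 5 * 2.18776 = 10.9388
1/(1 + SNR_N) = 1/11.9388 = 0.0837605
Pd = (1e-3)^0.0837605 = 0.56068
Pd = 56.1%

56.1%


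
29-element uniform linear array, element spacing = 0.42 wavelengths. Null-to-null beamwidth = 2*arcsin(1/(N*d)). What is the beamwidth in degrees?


1/(N*d) = 1/(29*0.42) = 0.082102
BW = 2*arcsin(0.082102) = 9.4 degrees

9.4 degrees


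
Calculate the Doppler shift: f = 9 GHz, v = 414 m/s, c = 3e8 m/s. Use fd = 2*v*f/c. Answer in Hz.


fd = 2 * 414 * 9000000000.0 / 3e8 = 24840.0 Hz

24840.0 Hz


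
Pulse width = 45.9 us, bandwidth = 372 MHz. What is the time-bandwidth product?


TBP = 45.9 * 372 = 17074.8

17074.8


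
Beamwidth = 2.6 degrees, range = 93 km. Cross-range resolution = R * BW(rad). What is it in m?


BW_rad = 0.045378561
CR = 93000 * 0.045378561 = 4220.2 m

4220.2 m


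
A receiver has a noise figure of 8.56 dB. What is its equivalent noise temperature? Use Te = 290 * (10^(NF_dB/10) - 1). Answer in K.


NF_lin = 10^(8.56/10) = 7.177943
Te = 290 * (7.177943 - 1) = 1791.6 K

1791.6 K


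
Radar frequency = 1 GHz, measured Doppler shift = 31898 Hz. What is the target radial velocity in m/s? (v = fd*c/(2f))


v = 31898 * 3e8 / (2 * 1000000000.0) = 4784.7 m/s

4784.7 m/s


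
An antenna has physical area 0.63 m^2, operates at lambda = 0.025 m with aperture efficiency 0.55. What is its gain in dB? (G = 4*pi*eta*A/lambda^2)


G_linear = 4*pi*0.55*0.63/0.025^2 = 6966.8
G_dB = 10*log10(6966.8) = 38.4 dB

38.4 dB


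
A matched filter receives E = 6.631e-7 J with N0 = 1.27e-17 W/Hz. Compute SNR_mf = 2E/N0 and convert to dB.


SNR_lin = 2 * 6.631e-7 / 1.27e-17 = 1.044e11
SNR_dB = 10*log10(1.044e11) = 110.2 dB

110.2 dB


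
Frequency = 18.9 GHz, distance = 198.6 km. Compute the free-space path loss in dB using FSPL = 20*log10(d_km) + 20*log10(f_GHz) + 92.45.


20*log10(198.6) = 45.96
20*log10(18.9) = 25.53
FSPL = 163.9 dB

163.9 dB


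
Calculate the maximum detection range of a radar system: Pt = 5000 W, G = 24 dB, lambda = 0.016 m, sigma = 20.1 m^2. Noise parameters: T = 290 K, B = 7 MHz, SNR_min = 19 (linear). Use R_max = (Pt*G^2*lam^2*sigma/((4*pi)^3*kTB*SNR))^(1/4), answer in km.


G_lin = 10^(24/10) = 251.188643
R^4 = 5000 * 251.188643^2 * 0.016^2 * 20.1 / ((4*pi)^3 * 1.38e-23 * 290 * 7000000.0 * 19)
R^4 = 1.53691e15 m^4
R_max = (1.53691e15)^(1/4) = 6261.3 m = 6.3 km

6.3 km


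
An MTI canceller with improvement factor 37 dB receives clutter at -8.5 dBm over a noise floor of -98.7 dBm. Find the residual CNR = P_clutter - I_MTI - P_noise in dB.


CNR = -8.5 - 37 - (-98.7) = 53.2 dB

53.2 dB


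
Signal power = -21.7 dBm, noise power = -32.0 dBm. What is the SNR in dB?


SNR = -21.7 - (-32.0) = 10.3 dB

10.3 dB


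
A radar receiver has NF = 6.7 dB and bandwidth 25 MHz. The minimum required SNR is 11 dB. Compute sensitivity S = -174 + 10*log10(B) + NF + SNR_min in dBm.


10*log10(25000000.0) = 73.98
S = -174 + 73.98 + 6.7 + 11 = -82.3 dBm

-82.3 dBm


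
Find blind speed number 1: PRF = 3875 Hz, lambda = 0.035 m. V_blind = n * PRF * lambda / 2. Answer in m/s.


V_blind = 1 * 3875 * 0.035 / 2 = 67.8 m/s

67.8 m/s


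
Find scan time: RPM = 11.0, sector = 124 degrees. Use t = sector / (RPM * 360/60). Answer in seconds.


t = 124 / (11.0 * 360) * 60 = 1.88 s

1.88 s


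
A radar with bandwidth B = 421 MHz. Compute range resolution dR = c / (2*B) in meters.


dR = 3e8 / (2 * 421000000.0) = 0.36 m

0.36 m


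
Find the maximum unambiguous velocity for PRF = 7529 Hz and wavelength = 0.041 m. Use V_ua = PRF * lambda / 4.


V_ua = 7529 * 0.041 / 4 = 77.2 m/s

77.2 m/s


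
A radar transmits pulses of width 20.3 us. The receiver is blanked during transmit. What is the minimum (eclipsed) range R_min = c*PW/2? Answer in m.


R_min = 3e8 * 20.3e-6 / 2 = 3045.0 m

3045.0 m


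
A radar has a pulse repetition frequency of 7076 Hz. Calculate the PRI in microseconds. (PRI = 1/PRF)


PRI = 1/7076 = 0.0001413228 s = 141.3 us

141.3 us


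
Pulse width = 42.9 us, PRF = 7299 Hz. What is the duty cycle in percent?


DC = 42.9e-6 * 7299 * 100 = 31.31%

31.31%


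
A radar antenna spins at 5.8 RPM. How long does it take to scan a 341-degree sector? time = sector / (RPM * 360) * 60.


t = 341 / (5.8 * 360) * 60 = 9.8 s

9.8 s


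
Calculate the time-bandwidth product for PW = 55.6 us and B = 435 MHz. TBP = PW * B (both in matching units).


TBP = 55.6 * 435 = 24186.0

24186.0


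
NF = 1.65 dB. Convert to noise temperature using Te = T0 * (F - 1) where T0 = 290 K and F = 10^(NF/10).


NF_lin = 10^(1.65/10) = 1.462177
Te = 290 * (1.462177 - 1) = 134.0 K

134.0 K


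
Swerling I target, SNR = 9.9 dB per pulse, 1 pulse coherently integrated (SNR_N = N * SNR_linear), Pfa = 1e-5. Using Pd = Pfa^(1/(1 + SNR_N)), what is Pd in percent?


SNR_lin = 10^(9.9/10) = 9.77237
SNR_N = 1 * 9.77237 = 9.77237
1/(1 + SNR_N) = 1/10.77237 = 0.0928301
Pd = (1e-5)^0.0928301 = 0.34344
Pd = 34.3%

34.3%


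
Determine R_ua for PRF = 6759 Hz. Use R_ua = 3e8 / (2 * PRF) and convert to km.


R_ua = 3e8 / (2 * 6759) = 22192.6 m = 22.2 km

22.2 km


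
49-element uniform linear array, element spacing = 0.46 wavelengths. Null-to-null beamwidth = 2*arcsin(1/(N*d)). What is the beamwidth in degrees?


1/(N*d) = 1/(49*0.46) = 0.044366
BW = 2*arcsin(0.044366) = 5.1 degrees

5.1 degrees


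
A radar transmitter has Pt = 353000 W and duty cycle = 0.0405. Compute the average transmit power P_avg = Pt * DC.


P_avg = 353000 * 0.0405 = 14296.5 W

14296.5 W


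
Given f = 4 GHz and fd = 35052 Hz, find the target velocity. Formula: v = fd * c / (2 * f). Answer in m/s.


v = 35052 * 3e8 / (2 * 4000000000.0) = 1314.5 m/s

1314.5 m/s


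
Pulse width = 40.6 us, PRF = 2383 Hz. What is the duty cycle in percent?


DC = 40.6e-6 * 2383 * 100 = 9.67%

9.67%


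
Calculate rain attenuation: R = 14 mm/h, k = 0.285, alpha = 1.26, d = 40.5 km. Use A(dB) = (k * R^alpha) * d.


gamma = 0.285 * 14^1.26 = 7.924396 dB/km
A = 7.924396 * 40.5 = 320.94 dB

320.94 dB


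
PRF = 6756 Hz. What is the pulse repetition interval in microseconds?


PRI = 1/6756 = 0.0001480166 s = 148.0 us

148.0 us


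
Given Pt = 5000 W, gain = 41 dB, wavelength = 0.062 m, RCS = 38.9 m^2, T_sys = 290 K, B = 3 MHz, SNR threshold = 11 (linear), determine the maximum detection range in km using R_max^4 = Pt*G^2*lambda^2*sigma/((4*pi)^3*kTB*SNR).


G_lin = 10^(41/10) = 12589.254118
R^4 = 5000 * 12589.254118^2 * 0.062^2 * 38.9 / ((4*pi)^3 * 1.38e-23 * 290 * 3000000.0 * 11)
R^4 = 4.5215e20 m^4
R_max = (4.5215e20)^(1/4) = 145821.2 m = 145.8 km

145.8 km


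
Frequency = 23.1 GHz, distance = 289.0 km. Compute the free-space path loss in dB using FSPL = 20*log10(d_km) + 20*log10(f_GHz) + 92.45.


20*log10(289.0) = 49.22
20*log10(23.1) = 27.27
FSPL = 168.9 dB

168.9 dB


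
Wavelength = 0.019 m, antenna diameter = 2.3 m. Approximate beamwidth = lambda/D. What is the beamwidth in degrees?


BW_rad = 0.019 / 2.3 = 0.008261
BW_deg = 0.47 degrees

0.47 degrees


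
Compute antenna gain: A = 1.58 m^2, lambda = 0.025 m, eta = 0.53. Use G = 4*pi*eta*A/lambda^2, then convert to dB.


G_linear = 4*pi*0.53*1.58/0.025^2 = 16836.93
G_dB = 10*log10(16836.93) = 42.3 dB

42.3 dB


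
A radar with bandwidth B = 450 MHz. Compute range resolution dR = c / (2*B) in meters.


dR = 3e8 / (2 * 450000000.0) = 0.33 m

0.33 m


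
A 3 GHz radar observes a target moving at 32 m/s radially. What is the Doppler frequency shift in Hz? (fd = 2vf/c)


fd = 2 * 32 * 3000000000.0 / 3e8 = 640.0 Hz

640.0 Hz


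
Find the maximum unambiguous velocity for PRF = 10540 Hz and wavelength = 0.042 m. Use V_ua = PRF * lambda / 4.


V_ua = 10540 * 0.042 / 4 = 110.7 m/s

110.7 m/s


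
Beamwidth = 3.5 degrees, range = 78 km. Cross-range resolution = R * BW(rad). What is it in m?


BW_rad = 0.061086524
CR = 78000 * 0.061086524 = 4764.7 m

4764.7 m


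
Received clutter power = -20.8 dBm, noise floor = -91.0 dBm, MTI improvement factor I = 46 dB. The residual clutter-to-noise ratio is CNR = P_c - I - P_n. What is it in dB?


CNR = -20.8 - 46 - (-91.0) = 24.2 dB

24.2 dB


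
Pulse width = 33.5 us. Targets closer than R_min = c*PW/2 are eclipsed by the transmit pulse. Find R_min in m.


R_min = 3e8 * 33.5e-6 / 2 = 5025.0 m

5025.0 m


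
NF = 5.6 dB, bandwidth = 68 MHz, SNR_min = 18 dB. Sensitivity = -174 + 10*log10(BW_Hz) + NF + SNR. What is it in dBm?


10*log10(68000000.0) = 78.33
S = -174 + 78.33 + 5.6 + 18 = -72.1 dBm

-72.1 dBm


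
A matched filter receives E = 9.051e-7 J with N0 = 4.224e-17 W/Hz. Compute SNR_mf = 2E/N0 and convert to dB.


SNR_lin = 2 * 9.051e-7 / 4.224e-17 = 4.286e10
SNR_dB = 10*log10(4.286e10) = 106.3 dB

106.3 dB


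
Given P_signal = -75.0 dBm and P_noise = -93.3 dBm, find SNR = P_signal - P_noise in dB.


SNR = -75.0 - (-93.3) = 18.3 dB

18.3 dB


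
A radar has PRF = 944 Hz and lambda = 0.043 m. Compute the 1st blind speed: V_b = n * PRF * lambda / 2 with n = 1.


V_blind = 1 * 944 * 0.043 / 2 = 20.3 m/s

20.3 m/s


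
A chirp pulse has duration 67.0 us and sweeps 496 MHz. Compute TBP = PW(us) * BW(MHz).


TBP = 67.0 * 496 = 33232.0

33232.0


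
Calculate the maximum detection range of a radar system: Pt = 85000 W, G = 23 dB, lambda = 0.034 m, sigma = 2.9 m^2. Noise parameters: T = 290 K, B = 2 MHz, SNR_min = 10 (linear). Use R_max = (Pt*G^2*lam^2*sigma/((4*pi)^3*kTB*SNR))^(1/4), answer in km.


G_lin = 10^(23/10) = 199.526231
R^4 = 85000 * 199.526231^2 * 0.034^2 * 2.9 / ((4*pi)^3 * 1.38e-23 * 290 * 2000000.0 * 10)
R^4 = 7.1423e16 m^4
R_max = (7.1423e16)^(1/4) = 16347.8 m = 16.3 km

16.3 km


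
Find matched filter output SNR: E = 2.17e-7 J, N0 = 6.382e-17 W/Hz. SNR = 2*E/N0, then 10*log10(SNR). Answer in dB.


SNR_lin = 2 * 2.17e-7 / 6.382e-17 = 6.8e9
SNR_dB = 10*log10(6.8e9) = 98.3 dB

98.3 dB


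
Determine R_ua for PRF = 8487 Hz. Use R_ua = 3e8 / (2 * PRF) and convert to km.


R_ua = 3e8 / (2 * 8487) = 17674.1 m = 17.7 km

17.7 km


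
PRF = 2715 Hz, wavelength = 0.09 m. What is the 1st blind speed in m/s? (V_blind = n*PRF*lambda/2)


V_blind = 1 * 2715 * 0.09 / 2 = 122.2 m/s

122.2 m/s


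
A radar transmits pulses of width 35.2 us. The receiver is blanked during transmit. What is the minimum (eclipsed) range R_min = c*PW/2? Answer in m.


R_min = 3e8 * 35.2e-6 / 2 = 5280.0 m

5280.0 m


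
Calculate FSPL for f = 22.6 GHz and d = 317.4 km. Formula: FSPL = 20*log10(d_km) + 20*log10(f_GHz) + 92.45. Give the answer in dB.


20*log10(317.4) = 50.03
20*log10(22.6) = 27.08
FSPL = 169.6 dB

169.6 dB


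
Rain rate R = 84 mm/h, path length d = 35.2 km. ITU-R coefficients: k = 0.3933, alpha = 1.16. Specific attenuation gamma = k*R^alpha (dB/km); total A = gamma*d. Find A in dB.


gamma = 0.3933 * 84^1.16 = 67.125559 dB/km
A = 67.125559 * 35.2 = 2362.82 dB

2362.82 dB


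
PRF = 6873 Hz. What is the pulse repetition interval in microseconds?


PRI = 1/6873 = 0.0001454969 s = 145.5 us

145.5 us


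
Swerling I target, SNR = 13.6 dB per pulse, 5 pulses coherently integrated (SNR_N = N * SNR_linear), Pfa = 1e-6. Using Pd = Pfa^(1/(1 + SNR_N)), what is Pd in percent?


SNR_lin = 10^(13.6/10) = 22.90868
SNR_N = 5 * 22.90868 = 114.5434
1/(1 + SNR_N) = 1/115.5434 = 0.0086548
Pd = (1e-6)^0.0086548 = 0.8873
Pd = 88.7%

88.7%


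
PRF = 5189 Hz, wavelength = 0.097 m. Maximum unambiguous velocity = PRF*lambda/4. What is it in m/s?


V_ua = 5189 * 0.097 / 4 = 125.8 m/s

125.8 m/s


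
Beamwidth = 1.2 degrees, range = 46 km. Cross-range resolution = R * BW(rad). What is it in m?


BW_rad = 0.020943951
CR = 46000 * 0.020943951 = 963.4 m

963.4 m


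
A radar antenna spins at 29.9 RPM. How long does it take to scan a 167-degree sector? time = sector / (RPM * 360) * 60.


t = 167 / (29.9 * 360) * 60 = 0.93 s

0.93 s


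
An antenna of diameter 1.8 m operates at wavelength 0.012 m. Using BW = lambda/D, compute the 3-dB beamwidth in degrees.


BW_rad = 0.012 / 1.8 = 0.006667
BW_deg = 0.38 degrees

0.38 degrees


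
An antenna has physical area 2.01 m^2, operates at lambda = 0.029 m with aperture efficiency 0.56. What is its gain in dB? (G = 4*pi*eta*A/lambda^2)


G_linear = 4*pi*0.56*2.01/0.029^2 = 16818.91
G_dB = 10*log10(16818.91) = 42.3 dB

42.3 dB


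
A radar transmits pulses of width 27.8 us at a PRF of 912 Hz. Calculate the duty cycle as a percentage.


DC = 27.8e-6 * 912 * 100 = 2.54%

2.54%


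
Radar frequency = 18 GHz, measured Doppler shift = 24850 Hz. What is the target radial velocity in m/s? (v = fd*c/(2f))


v = 24850 * 3e8 / (2 * 18000000000.0) = 207.1 m/s

207.1 m/s


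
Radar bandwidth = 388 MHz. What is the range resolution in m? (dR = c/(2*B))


dR = 3e8 / (2 * 388000000.0) = 0.39 m

0.39 m


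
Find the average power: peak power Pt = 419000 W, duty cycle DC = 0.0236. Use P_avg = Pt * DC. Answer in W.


P_avg = 419000 * 0.0236 = 9888.4 W

9888.4 W


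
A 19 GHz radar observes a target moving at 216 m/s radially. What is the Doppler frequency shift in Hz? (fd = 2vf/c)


fd = 2 * 216 * 19000000000.0 / 3e8 = 27360.0 Hz

27360.0 Hz


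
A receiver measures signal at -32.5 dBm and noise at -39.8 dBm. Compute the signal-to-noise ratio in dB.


SNR = -32.5 - (-39.8) = 7.3 dB

7.3 dB


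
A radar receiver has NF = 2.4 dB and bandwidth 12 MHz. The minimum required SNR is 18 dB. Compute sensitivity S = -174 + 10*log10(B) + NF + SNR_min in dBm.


10*log10(12000000.0) = 70.79
S = -174 + 70.79 + 2.4 + 18 = -82.8 dBm

-82.8 dBm


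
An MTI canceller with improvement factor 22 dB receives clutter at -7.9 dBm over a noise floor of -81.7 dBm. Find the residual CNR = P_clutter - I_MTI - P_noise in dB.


CNR = -7.9 - 22 - (-81.7) = 51.8 dB

51.8 dB


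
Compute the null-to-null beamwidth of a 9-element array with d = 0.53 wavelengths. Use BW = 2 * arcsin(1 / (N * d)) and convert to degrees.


1/(N*d) = 1/(9*0.53) = 0.209644
BW = 2*arcsin(0.209644) = 24.2 degrees

24.2 degrees


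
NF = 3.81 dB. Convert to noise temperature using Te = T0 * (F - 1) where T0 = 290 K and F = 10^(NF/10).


NF_lin = 10^(3.81/10) = 2.404363
Te = 290 * (2.404363 - 1) = 407.3 K

407.3 K


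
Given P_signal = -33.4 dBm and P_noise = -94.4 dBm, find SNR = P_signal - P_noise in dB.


SNR = -33.4 - (-94.4) = 61.0 dB

61.0 dB


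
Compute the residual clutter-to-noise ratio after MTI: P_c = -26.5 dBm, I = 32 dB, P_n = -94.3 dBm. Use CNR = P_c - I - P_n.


CNR = -26.5 - 32 - (-94.3) = 35.8 dB

35.8 dB


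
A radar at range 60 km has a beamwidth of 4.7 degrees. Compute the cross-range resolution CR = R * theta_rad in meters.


BW_rad = 0.082030475
CR = 60000 * 0.082030475 = 4921.8 m

4921.8 m


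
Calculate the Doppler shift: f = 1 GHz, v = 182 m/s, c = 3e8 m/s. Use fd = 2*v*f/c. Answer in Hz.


fd = 2 * 182 * 1000000000.0 / 3e8 = 1213.3 Hz

1213.3 Hz


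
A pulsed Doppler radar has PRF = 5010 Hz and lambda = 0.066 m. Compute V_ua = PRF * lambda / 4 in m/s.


V_ua = 5010 * 0.066 / 4 = 82.7 m/s

82.7 m/s


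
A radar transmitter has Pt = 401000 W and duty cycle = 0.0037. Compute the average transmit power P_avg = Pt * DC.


P_avg = 401000 * 0.0037 = 1483.7 W

1483.7 W


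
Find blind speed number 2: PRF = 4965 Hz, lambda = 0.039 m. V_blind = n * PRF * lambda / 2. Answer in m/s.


V_blind = 2 * 4965 * 0.039 / 2 = 193.6 m/s

193.6 m/s


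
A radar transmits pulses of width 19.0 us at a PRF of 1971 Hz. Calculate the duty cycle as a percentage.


DC = 19.0e-6 * 1971 * 100 = 3.74%

3.74%


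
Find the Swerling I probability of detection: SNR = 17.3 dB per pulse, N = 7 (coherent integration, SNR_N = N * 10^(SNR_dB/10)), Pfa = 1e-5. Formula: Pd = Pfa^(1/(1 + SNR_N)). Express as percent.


SNR_lin = 10^(17.3/10) = 53.70318
SNR_N = 7 * 53.70318 = 375.92226
1/(1 + SNR_N) = 1/376.92226 = 0.0026531
Pd = (1e-5)^0.0026531 = 0.96992
Pd = 97.0%

97.0%


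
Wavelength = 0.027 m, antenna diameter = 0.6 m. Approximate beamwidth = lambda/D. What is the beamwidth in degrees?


BW_rad = 0.027 / 0.6 = 0.045
BW_deg = 2.58 degrees

2.58 degrees


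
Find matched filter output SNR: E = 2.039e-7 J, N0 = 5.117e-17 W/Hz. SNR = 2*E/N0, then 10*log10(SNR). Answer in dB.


SNR_lin = 2 * 2.039e-7 / 5.117e-17 = 7.97e9
SNR_dB = 10*log10(7.97e9) = 99.0 dB

99.0 dB


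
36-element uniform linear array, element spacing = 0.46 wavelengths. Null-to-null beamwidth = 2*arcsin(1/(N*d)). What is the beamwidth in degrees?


1/(N*d) = 1/(36*0.46) = 0.060386
BW = 2*arcsin(0.060386) = 6.9 degrees

6.9 degrees


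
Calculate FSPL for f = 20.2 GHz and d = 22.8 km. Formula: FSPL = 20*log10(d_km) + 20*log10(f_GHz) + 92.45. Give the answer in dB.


20*log10(22.8) = 27.16
20*log10(20.2) = 26.11
FSPL = 145.7 dB

145.7 dB


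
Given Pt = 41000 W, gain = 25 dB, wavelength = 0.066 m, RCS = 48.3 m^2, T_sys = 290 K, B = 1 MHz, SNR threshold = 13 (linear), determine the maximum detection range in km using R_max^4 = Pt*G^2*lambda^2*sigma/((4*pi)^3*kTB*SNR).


G_lin = 10^(25/10) = 316.227766
R^4 = 41000 * 316.227766^2 * 0.066^2 * 48.3 / ((4*pi)^3 * 1.38e-23 * 290 * 1000000.0 * 13)
R^4 = 8.35543e18 m^4
R_max = (8.35543e18)^(1/4) = 53764.1 m = 53.8 km

53.8 km


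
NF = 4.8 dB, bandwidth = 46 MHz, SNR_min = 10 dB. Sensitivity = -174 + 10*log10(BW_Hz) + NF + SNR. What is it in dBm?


10*log10(46000000.0) = 76.63
S = -174 + 76.63 + 4.8 + 10 = -82.6 dBm

-82.6 dBm


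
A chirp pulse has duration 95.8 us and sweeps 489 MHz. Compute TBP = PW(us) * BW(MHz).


TBP = 95.8 * 489 = 46846.2

46846.2


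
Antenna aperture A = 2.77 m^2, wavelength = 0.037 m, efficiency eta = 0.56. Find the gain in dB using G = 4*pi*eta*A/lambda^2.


G_linear = 4*pi*0.56*2.77/0.037^2 = 14238.83
G_dB = 10*log10(14238.83) = 41.5 dB

41.5 dB


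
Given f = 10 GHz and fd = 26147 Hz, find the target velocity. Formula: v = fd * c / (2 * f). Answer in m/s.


v = 26147 * 3e8 / (2 * 10000000000.0) = 392.2 m/s

392.2 m/s


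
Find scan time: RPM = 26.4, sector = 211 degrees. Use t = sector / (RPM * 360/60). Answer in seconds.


t = 211 / (26.4 * 360) * 60 = 1.33 s

1.33 s


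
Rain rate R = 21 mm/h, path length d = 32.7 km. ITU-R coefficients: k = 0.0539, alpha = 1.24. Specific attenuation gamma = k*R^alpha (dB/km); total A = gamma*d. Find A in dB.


gamma = 0.0539 * 21^1.24 = 2.350394 dB/km
A = 2.350394 * 32.7 = 76.86 dB

76.86 dB


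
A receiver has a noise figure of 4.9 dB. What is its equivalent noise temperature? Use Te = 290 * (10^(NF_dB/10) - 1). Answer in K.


NF_lin = 10^(4.9/10) = 3.090295
Te = 290 * (3.090295 - 1) = 606.2 K

606.2 K


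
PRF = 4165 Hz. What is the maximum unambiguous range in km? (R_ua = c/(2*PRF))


R_ua = 3e8 / (2 * 4165) = 36014.4 m = 36.0 km

36.0 km


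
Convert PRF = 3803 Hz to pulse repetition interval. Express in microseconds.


PRI = 1/3803 = 0.0002629503 s = 263.0 us

263.0 us


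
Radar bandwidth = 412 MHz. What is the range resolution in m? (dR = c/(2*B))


dR = 3e8 / (2 * 412000000.0) = 0.36 m

0.36 m


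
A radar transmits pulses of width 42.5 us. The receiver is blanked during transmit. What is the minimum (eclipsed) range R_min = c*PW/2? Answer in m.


R_min = 3e8 * 42.5e-6 / 2 = 6375.0 m

6375.0 m


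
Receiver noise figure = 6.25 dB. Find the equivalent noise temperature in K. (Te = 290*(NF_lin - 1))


NF_lin = 10^(6.25/10) = 4.216965
Te = 290 * (4.216965 - 1) = 932.9 K

932.9 K


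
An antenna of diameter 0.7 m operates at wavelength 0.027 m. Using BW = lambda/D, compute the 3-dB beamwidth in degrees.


BW_rad = 0.027 / 0.7 = 0.038571
BW_deg = 2.21 degrees

2.21 degrees


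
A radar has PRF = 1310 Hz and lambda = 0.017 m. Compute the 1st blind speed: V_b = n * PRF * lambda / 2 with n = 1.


V_blind = 1 * 1310 * 0.017 / 2 = 11.1 m/s

11.1 m/s


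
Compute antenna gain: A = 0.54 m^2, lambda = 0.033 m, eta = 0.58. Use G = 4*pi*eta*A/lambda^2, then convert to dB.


G_linear = 4*pi*0.58*0.54/0.033^2 = 3614.13
G_dB = 10*log10(3614.13) = 35.6 dB

35.6 dB


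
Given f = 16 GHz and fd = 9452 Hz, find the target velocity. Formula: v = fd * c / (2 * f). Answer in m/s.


v = 9452 * 3e8 / (2 * 16000000000.0) = 88.6 m/s

88.6 m/s


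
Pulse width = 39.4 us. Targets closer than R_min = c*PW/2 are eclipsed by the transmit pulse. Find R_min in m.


R_min = 3e8 * 39.4e-6 / 2 = 5910.0 m

5910.0 m


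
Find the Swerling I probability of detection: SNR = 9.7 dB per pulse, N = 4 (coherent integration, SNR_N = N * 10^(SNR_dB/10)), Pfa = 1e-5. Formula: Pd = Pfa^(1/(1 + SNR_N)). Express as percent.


SNR_lin = 10^(9.7/10) = 9.33254
SNR_N = 4 * 9.33254 = 37.33016
1/(1 + SNR_N) = 1/38.33016 = 0.0260891
Pd = (1e-5)^0.0260891 = 0.74055
Pd = 74.1%

74.1%


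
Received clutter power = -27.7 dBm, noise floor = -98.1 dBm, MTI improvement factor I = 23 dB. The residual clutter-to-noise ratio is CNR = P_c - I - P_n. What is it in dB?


CNR = -27.7 - 23 - (-98.1) = 47.4 dB

47.4 dB


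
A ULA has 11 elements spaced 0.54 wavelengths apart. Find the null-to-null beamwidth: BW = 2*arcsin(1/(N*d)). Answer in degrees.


1/(N*d) = 1/(11*0.54) = 0.16835
BW = 2*arcsin(0.16835) = 19.4 degrees

19.4 degrees


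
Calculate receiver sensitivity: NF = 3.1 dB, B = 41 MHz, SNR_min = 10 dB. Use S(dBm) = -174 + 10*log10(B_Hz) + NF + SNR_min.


10*log10(41000000.0) = 76.13
S = -174 + 76.13 + 3.1 + 10 = -84.8 dBm

-84.8 dBm


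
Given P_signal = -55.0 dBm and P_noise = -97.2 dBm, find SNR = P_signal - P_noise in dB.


SNR = -55.0 - (-97.2) = 42.2 dB

42.2 dB


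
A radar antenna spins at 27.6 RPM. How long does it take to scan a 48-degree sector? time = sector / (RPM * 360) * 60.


t = 48 / (27.6 * 360) * 60 = 0.29 s

0.29 s


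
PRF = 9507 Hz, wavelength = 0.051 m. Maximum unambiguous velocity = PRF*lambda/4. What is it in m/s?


V_ua = 9507 * 0.051 / 4 = 121.2 m/s

121.2 m/s


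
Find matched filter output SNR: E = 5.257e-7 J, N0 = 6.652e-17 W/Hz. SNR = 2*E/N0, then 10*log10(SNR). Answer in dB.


SNR_lin = 2 * 5.257e-7 / 6.652e-17 = 1.581e10
SNR_dB = 10*log10(1.581e10) = 102.0 dB

102.0 dB


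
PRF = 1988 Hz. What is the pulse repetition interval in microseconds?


PRI = 1/1988 = 0.0005030181 s = 503.0 us

503.0 us


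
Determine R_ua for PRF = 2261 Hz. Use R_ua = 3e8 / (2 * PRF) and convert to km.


R_ua = 3e8 / (2 * 2261) = 66342.3 m = 66.3 km

66.3 km


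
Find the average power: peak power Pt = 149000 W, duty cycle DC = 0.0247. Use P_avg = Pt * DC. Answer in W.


P_avg = 149000 * 0.0247 = 3680.3 W

3680.3 W
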